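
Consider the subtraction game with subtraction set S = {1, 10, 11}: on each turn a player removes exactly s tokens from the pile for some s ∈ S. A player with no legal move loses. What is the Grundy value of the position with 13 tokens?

n :  0  1  2  3  4  5  6  7  8  9 10 11 12 13
G :  0  1  0  1  0  1  0  1  0  1  2  3  2  3

3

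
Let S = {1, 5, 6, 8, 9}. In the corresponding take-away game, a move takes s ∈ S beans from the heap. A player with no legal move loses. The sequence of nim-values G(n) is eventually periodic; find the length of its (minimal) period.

n :  0  1  2  3  4  5  6  7  8  9 10 11 12 13 14 15 16 17 18 19 20 21 22 23 24 25 26 27 28 29
G :  0  1  0  1  0  1  2  3  2  3  2  3  4  5  0  1  0  1  0  1  2  3  2  3  2  3  4  5  0  1
G(n+14) = G(n) holds for n = 0,…,8 (a full window of length max(S) = 9), so the sequence is purely periodic with period 14.

14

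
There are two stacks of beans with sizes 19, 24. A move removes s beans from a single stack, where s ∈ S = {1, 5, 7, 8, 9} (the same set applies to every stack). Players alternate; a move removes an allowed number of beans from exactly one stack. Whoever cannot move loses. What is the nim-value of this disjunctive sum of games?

All stacks use S = {1, 5, 7, 8, 9}:
n :  0  1  2  3  4  5  6  7  8  9 10 11 12 13 14 15 16 17 18 19 20 21 22 23 24
G :  0  1  0  1  0  1  0  1  2  3  2  3  2  3  2  3  0  1  0  1  0  1  0  1  2
Stack A: G(19) = 1.
Stack B: G(24) = 2.
Combined Grundy value = 1 ⊕ 2 = 3.

3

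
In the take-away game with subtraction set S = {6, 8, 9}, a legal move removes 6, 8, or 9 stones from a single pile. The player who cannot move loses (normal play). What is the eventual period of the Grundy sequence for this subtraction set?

n :  0  1  2  3  4  5  6  7  8  9 10 11 12 13 14 15 16 17 18 19 20 21 22 23 24 25 26 27 28 29 30 31
G :  0  0  0  0  0  0  1  1  1  1  1  1  2  2  2  0  0  0  0  0  0  1  1  1  1  1  1  2  2  2  0  0
G(n+15) = G(n) holds for n = 0,…,8 (a full window of length max(S) = 9), so the sequence is purely periodic with period 15.

15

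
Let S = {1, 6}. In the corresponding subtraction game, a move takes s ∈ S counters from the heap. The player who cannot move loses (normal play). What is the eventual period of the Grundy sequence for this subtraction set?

7

n :  0  1  2  3  4  5  6  7  8  9 10 11 12 13 14 15
G :  0  1  0  1  0  1  2  0  1  0  1  0  1  2  0  1
G(n+7) = G(n) holds for n = 0,…,5 (a full window of length max(S) = 6), so the sequence is purely periodic with period 7.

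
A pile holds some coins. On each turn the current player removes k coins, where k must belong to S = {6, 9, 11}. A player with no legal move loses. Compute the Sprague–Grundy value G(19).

0

G(0) = 0
G(1) = mex{} = 0
G(2) = mex{} = 0
G(3) = mex{} = 0
G(4) = mex{} = 0
G(5) = mex{} = 0
G(6) = mex{0} = 1
G(7) = mex{0} = 1
G(8) = mex{0} = 1
G(9) = mex{0,0} = 1
G(10) = mex{0,0} = 1
G(11) = mex{0,0,0} = 1
G(12) = mex{1,0,0} = 2
G(13) = mex{1,0,0} = 2
G(14) = mex{1,0,0} = 2
G(15) = mex{1,1,0} = 2
G(16) = mex{1,1,0} = 2
G(17) = mex{1,1,1} = 0
G(18) = mex{2,1,1} = 0
G(19) = mex{2,1,1} = 0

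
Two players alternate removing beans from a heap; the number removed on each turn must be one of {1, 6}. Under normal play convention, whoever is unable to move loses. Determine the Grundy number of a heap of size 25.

0

n :  0  1  2  3  4  5  6  7  8  9 10 11 12 13 14 15 16 17 18 19 20 21 22 23 24 25
G :  0  1  0  1  0  1  2  0  1  0  1  0  1  2  0  1  0  1  0  1  2  0  1  0  1  0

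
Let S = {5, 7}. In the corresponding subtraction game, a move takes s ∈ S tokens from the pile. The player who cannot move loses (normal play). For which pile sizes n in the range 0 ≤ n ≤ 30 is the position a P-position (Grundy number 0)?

n :  0  1  2  3  4  5  6  7  8  9 10 11 12 13 14 15 16 17 18 19 20 21 22 23 24 25 26 27 28 29 30
G :  0  0  0  0  0  1  1  1  1  1  2  2  0  0  0  0  0  1  1  1  1  1  2  2  0  0  0  0  0  1  1
P-positions are exactly the n with G(n) = 0.

0, 1, 2, 3, 4, 12, 13, 14, 15, 16, 24, 25, 26, 27, 28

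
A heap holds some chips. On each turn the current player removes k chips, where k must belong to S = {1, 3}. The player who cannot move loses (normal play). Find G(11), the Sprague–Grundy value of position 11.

n :  0  1  2  3  4  5  6  7  8  9 10 11
G :  0  1  0  1  0  1  0  1  0  1  0  1

1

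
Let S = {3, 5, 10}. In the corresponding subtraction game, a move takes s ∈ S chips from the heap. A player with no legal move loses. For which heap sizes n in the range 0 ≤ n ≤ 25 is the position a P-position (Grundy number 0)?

0, 1, 2, 8, 9, 15, 16, 17, 23, 24

n :  0  1  2  3  4  5  6  7  8  9 10 11 12 13 14 15 16 17 18 19 20 21 22 23 24 25
G :  0  0  0  1  1  1  2  2  0  0  3  1  1  2  2  0  0  0  1  1  1  2  2  0  0  3
P-positions are exactly the n with G(n) = 0.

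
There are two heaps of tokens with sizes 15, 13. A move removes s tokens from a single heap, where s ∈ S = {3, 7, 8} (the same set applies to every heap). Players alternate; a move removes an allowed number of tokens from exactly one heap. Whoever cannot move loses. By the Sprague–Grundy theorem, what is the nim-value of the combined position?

All heaps use S = {3, 7, 8}:
n :  0  1  2  3  4  5  6  7  8  9 10 11 12 13 14 15
G :  0  0  0  1  1  1  0  2  2  1  3  0  0  2  1  1
Heap A: G(15) = 1.
Heap B: G(13) = 2.
Combined Grundy value = 1 ⊕ 2 = 3.

3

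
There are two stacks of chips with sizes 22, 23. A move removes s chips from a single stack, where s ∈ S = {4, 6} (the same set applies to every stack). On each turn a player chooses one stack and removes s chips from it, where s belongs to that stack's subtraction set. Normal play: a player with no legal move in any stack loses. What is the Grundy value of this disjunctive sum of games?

0

All stacks use S = {4, 6}:
n :  0  1  2  3  4  5  6  7  8  9 10 11 12 13 14 15 16 17 18 19 20 21 22 23
G :  0  0  0  0  1  1  1  1  2  2  0  0  0  0  1  1  1  1  2  2  0  0  0  0
Stack A: G(22) = 0.
Stack B: G(23) = 0.
Combined Grundy value = 0 ⊕ 0 = 0.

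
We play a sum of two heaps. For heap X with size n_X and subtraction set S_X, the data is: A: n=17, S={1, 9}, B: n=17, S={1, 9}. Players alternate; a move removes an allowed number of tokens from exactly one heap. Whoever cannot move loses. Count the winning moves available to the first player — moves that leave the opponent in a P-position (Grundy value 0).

0

Heap A, S = {1, 9}:
n :  0  1  2  3  4  5  6  7  8  9 10 11 12 13 14 15 16 17
G :  0  1  0  1  0  1  0  1  0  1  0  1  0  1  0  1  0  1
G_A(17) = 1.
Heap B, S = {1, 9}:
G(0) = 0
G(1) = mex{0} = 1
G(2) = mex{1} = 0
G(3) = mex{0} = 1
G(4) = mex{1} = 0
G(5) = mex{0} = 1
G(6) = mex{1} = 0
G(7) = mex{0} = 1
G(8) = mex{1} = 0
G(9) = mex{0,0} = 1
G(10) = mex{1,1} = 0
G(11) = mex{0,0} = 1
G(12) = mex{1,1} = 0
G(13) = mex{0,0} = 1
G(14) = mex{1,1} = 0
G(15) = mex{0,0} = 1
G(16) = mex{1,1} = 0
G(17) = mex{0,0} = 1
G_B(17) = 1.
Combined Grundy value = 1 ⊕ 1 = 0.
A winning move leaves total XOR = 0, i.e. changes one component's Grundy value g to g ⊕ X where X is the current total.
Heap A: target g' = 1⊕0 = 1, but every legal move changes the Grundy value (mex property), so 0 moves.
Heap B: target g' = 1⊕0 = 1, but every legal move changes the Grundy value (mex property), so 0 moves.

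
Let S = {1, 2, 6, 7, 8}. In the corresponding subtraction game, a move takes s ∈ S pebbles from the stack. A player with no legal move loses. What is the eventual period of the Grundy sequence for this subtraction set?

12

n :  0  1  2  3  4  5  6  7  8  9 10 11 12 13 14 15 16 17 18 19 20 21 22 23 24 25
G :  0  1  2  0  1  2  3  4  5  3  4  5  0  1  2  0  1  2  3  4  5  3  4  5  0  1
G(n+12) = G(n) holds for n = 0,…,7 (a full window of length max(S) = 8), so the sequence is purely periodic with period 12.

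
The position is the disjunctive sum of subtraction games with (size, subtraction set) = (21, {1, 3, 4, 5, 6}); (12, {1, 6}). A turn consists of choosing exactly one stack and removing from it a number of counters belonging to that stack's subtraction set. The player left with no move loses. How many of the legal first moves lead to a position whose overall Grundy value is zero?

Stack A, S = {1, 3, 4, 5, 6}:
n :  0  1  2  3  4  5  6  7  8  9 10 11 12 13 14 15 16 17 18 19 20 21
G :  0  1  0  1  2  3  2  3  4  0  1  0  1  2  3  2  3  4  0  1  0  1
G_A(21) = 1.
Stack B, S = {1, 6}:
n :  0  1  2  3  4  5  6  7  8  9 10 11 12
G :  0  1  0  1  0  1  2  0  1  0  1  0  1
G_B(12) = 1.
Combined Grundy value = 1 ⊕ 1 = 0.
A winning move leaves total XOR = 0, i.e. changes one component's Grundy value g to g ⊕ X where X is the current total.
Stack A: target g' = 1⊕0 = 1, but every legal move changes the Grundy value (mex property), so 0 moves.
Stack B: target g' = 1⊕0 = 1, but every legal move changes the Grundy value (mex property), so 0 moves.

0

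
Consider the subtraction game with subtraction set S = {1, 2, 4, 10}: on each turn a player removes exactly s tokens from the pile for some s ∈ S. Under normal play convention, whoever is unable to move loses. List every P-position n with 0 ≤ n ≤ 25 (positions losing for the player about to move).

0, 3, 6, 9, 12, 15, 18, 21, 24

n :  0  1  2  3  4  5  6  7  8  9 10 11 12 13 14 15 16 17 18 19 20 21 22 23 24 25
G :  0  1  2  0  1  2  0  1  2  0  1  2  0  1  2  0  1  2  0  1  2  0  1  2  0  1
P-positions are exactly the n with G(n) = 0.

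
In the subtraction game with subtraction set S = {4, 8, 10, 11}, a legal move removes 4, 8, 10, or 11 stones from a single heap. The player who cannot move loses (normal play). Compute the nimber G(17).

0

n :  0  1  2  3  4  5  6  7  8  9 10 11 12 13 14 15 16 17
G :  0  0  0  0  1  1  1  1  2  2  2  2  3  3  3  0  0  0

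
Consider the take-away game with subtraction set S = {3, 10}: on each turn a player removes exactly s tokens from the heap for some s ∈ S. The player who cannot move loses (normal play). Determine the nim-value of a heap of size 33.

0

n :  0  1  2  3  4  5  6  7  8  9 10 11 12 13 14 15 16 17 18 19 20 21 22 23 24 25 26 27 28 29 30 31 32 33
G :  0  0  0  1  1  1  0  0  0  1  1  1  2  0  0  0  1  1  1  0  0  0  1  1  1  2  0  0  0  1  1  1  0  0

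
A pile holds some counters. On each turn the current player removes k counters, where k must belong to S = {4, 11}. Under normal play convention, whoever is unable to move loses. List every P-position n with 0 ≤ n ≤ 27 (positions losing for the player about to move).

n :  0  1  2  3  4  5  6  7  8  9 10 11 12 13 14 15 16 17 18 19 20 21 22 23 24 25 26 27
G :  0  0  0  0  1  1  1  1  0  0  0  2  1  1  1  0  0  0  0  1  1  1  1  0  0  0  2  1
P-positions are exactly the n with G(n) = 0.

0, 1, 2, 3, 8, 9, 10, 15, 16, 17, 18, 23, 24, 25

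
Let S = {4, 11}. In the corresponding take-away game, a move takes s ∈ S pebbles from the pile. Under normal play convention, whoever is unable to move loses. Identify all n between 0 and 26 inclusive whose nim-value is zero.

n :  0  1  2  3  4  5  6  7  8  9 10 11 12 13 14 15 16 17 18 19 20 21 22 23 24 25 26
G :  0  0  0  0  1  1  1  1  0  0  0  2  1  1  1  0  0  0  0  1  1  1  1  0  0  0  2
P-positions are exactly the n with G(n) = 0.

0, 1, 2, 3, 8, 9, 10, 15, 16, 17, 18, 23, 24, 25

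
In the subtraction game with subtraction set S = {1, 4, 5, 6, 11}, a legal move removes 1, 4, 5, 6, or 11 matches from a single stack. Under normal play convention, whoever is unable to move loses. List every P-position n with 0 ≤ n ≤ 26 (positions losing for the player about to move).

0, 2, 9, 12, 19, 21

G(0) = 0
G(1) = mex{0} = 1
G(2) = mex{1} = 0
G(3) = mex{0} = 1
G(4) = mex{1,0} = 2
G(5) = mex{2,1,0} = 3
G(6) = mex{3,0,1,0} = 2
G(7) = mex{2,1,0,1} = 3
G(8) = mex{3,2,1,0} = 4
G(9) = mex{4,3,2,1} = 0
G(10) = mex{0,2,3,2} = 1
G(11) = mex{1,3,2,3,0} = 4
G(12) = mex{4,4,3,2,1} = 0
G(13) = mex{0,0,4,3,0} = 1
G(14) = mex{1,1,0,4,1} = 2
G(15) = mex{2,4,1,0,2} = 3
G(16) = mex{3,0,4,1,3} = 2
G(17) = mex{2,1,0,4,2} = 3
G(18) = mex{3,2,1,0,3} = 4
G(19) = mex{4,3,2,1,4} = 0
G(20) = mex{0,2,3,2,0} = 1
G(21) = mex{1,3,2,3,1} = 0
G(22) = mex{0,4,3,2,4} = 1
G(23) = mex{1,0,4,3,0} = 2
G(24) = mex{2,1,0,4,1} = 3
G(25) = mex{3,0,1,0,2} = 4
G(26) = mex{4,1,0,1,3} = 2
P-positions are exactly the n with G(n) = 0.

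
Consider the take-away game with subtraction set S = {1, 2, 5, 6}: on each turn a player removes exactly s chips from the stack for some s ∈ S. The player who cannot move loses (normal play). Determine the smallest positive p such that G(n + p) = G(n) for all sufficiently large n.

7

n :  0  1  2  3  4  5  6  7  8  9 10 11 12 13 14 15
G :  0  1  2  0  1  2  3  0  1  2  0  1  2  3  0  1
G(n+7) = G(n) holds for n = 0,…,5 (a full window of length max(S) = 6), so the sequence is purely periodic with period 7.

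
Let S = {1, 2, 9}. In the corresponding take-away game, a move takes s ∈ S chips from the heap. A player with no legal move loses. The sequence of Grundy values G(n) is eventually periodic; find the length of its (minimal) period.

10

G(0) = 0
G(1) = mex{0} = 1
G(2) = mex{1,0} = 2
G(3) = mex{2,1} = 0
G(4) = mex{0,2} = 1
G(5) = mex{1,0} = 2
G(6) = mex{2,1} = 0
G(7) = mex{0,2} = 1
G(8) = mex{1,0} = 2
G(9) = mex{2,1,0} = 3
G(10) = mex{3,2,1} = 0
G(11) = mex{0,3,2} = 1
G(12) = mex{1,0,0} = 2
G(13) = mex{2,1,1} = 0
G(14) = mex{0,2,2} = 1
G(15) = mex{1,0,0} = 2
G(16) = mex{2,1,1} = 0
G(17) = mex{0,2,2} = 1
G(18) = mex{1,0,3} = 2
G(19) = mex{2,1,0} = 3
G(20) = mex{3,2,1} = 0
G(21) = mex{0,3,2} = 1
G(n+10) = G(n) holds for n = 0,…,8 (a full window of length max(S) = 9), so the sequence is purely periodic with period 10.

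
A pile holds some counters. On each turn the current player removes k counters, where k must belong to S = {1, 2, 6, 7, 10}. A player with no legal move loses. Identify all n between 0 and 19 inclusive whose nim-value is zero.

n :  0  1  2  3  4  5  6  7  8  9 10 11 12 13 14 15 16 17 18 19
G :  0  1  2  0  1  2  3  4  0  1  2  0  1  2  3  4  0  1  2  0
P-positions are exactly the n with G(n) = 0.

0, 3, 8, 11, 16, 19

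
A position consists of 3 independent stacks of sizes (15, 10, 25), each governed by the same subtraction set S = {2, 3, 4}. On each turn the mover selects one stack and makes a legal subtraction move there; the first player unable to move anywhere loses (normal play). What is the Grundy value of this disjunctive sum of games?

3

All stacks use S = {2, 3, 4}:
n :  0  1  2  3  4  5  6  7  8  9 10 11 12 13 14 15 16 17 18 19 20 21 22 23 24 25
G :  0  0  1  1  2  2  0  0  1  1  2  2  0  0  1  1  2  2  0  0  1  1  2  2  0  0
Stack A: G(15) = 1.
Stack B: G(10) = 2.
Stack C: G(25) = 0.
Combined Grundy value = 1 ⊕ 2 ⊕ 0 = 3.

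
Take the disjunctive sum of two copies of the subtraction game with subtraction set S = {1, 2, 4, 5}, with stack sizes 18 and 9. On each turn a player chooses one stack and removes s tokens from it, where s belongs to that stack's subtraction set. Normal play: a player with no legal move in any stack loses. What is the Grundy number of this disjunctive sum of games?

All stacks use S = {1, 2, 4, 5}:
n :  0  1  2  3  4  5  6  7  8  9 10 11 12 13 14 15 16 17 18
G :  0  1  2  0  1  2  0  1  2  0  1  2  0  1  2  0  1  2  0
Stack A: G(18) = 0.
Stack B: G(9) = 0.
Combined Grundy value = 0 ⊕ 0 = 0.

0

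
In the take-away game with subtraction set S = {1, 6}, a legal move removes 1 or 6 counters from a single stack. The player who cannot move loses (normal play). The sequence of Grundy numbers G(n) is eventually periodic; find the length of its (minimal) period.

n :  0  1  2  3  4  5  6  7  8  9 10 11 12 13 14 15
G :  0  1  0  1  0  1  2  0  1  0  1  0  1  2  0  1
G(n+7) = G(n) holds for n = 0,…,5 (a full window of length max(S) = 6), so the sequence is purely periodic with period 7.

7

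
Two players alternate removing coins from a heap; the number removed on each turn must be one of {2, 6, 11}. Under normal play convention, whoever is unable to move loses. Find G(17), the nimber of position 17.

n :  0  1  2  3  4  5  6  7  8  9 10 11 12 13 14 15 16 17
G :  0  0  1  1  0  0  1  1  0  0  1  1  2  0  3  1  2  0

0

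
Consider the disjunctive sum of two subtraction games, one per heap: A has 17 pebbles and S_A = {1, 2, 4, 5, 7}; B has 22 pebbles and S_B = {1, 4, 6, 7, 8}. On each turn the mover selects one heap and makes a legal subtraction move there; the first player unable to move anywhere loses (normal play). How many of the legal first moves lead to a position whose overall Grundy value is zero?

2

Heap A, S = {1, 2, 4, 5, 7}:
n :  0  1  2  3  4  5  6  7  8  9 10 11 12 13 14 15 16 17
G :  0  1  2  0  1  2  0  1  2  0  1  2  0  1  2  0  1  2
G_A(17) = 2.
Heap B, S = {1, 4, 6, 7, 8}:
G(0) = 0
G(1) = mex{0} = 1
G(2) = mex{1} = 0
G(3) = mex{0} = 1
G(4) = mex{1,0} = 2
G(5) = mex{2,1} = 0
G(6) = mex{0,0,0} = 1
G(7) = mex{1,1,1,0} = 2
G(8) = mex{2,2,0,1,0} = 3
G(9) = mex{3,0,1,0,1} = 2
G(10) = mex{2,1,2,1,0} = 3
G(11) = mex{3,2,0,2,1} = 4
G(12) = mex{4,3,1,0,2} = 5
G(13) = mex{5,2,2,1,0} = 3
G(14) = mex{3,3,3,2,1} = 0
G(15) = mex{0,4,2,3,2} = 1
G(16) = mex{1,5,3,2,3} = 0
G(17) = mex{0,3,4,3,2} = 1
G(18) = mex{1,0,5,4,3} = 2
G(19) = mex{2,1,3,5,4} = 0
G(20) = mex{0,0,0,3,5} = 1
G(21) = mex{1,1,1,0,3} = 2
G(22) = mex{2,2,0,1,0} = 3
G_B(22) = 3.
Combined Grundy value = 2 ⊕ 3 = 1.
A winning move leaves total XOR = 0, i.e. changes one component's Grundy value g to g ⊕ X where X is the current total.
Heap A: need g' = 2⊕1 = 3. Options: 17−1→G=1, 17−2→G=0, 17−4→G=1, 17−5→G=0, 17−7→G=1. Hits: 0.
Heap B: need g' = 3⊕1 = 2. Options: 22−1→G=2, 22−4→G=2, 22−6→G=0, 22−7→G=1, 22−8→G=0. Hits: 2.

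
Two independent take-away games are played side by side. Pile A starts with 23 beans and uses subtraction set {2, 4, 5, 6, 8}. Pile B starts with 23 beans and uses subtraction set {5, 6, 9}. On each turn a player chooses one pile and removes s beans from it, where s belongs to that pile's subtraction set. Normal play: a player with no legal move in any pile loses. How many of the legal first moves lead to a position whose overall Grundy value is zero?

Pile A, S = {2, 4, 5, 6, 8}:
G(0) = 0
G(1) = mex{} = 0
G(2) = mex{0} = 1
G(3) = mex{0} = 1
G(4) = mex{1,0} = 2
G(5) = mex{1,0,0} = 2
G(6) = mex{2,1,0,0} = 3
G(7) = mex{2,1,1,0} = 3
G(8) = mex{3,2,1,1,0} = 4
G(9) = mex{3,2,2,1,0} = 4
G(10) = mex{4,3,2,2,1} = 0
G(11) = mex{4,3,3,2,1} = 0
G(12) = mex{0,4,3,3,2} = 1
G(13) = mex{0,4,4,3,2} = 1
G(14) = mex{1,0,4,4,3} = 2
G(15) = mex{1,0,0,4,3} = 2
G(16) = mex{2,1,0,0,4} = 3
G(17) = mex{2,1,1,0,4} = 3
G(18) = mex{3,2,1,1,0} = 4
G(19) = mex{3,2,2,1,0} = 4
G(20) = mex{4,3,2,2,1} = 0
G(21) = mex{4,3,3,2,1} = 0
G(22) = mex{0,4,3,3,2} = 1
G(23) = mex{0,4,4,3,2} = 1
G_A(23) = 1.
Pile B, S = {5, 6, 9}:
n :  0  1  2  3  4  5  6  7  8  9 10 11 12 13 14 15 16 17 18 19 20 21 22 23
G :  0  0  0  0  0  1  1  1  1  1  2  2  2  2  0  0  0  0  0  1  1  1  1  1
G_B(23) = 1.
Combined Grundy value = 1 ⊕ 1 = 0.
A winning move leaves total XOR = 0, i.e. changes one component's Grundy value g to g ⊕ X where X is the current total.
Pile A: target g' = 1⊕0 = 1, but every legal move changes the Grundy value (mex property), so 0 moves.
Pile B: target g' = 1⊕0 = 1, but every legal move changes the Grundy value (mex property), so 0 moves.

0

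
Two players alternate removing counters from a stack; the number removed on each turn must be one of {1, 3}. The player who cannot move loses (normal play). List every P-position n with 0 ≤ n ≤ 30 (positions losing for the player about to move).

G(0) = 0
G(1) = mex{0} = 1
G(2) = mex{1} = 0
G(3) = mex{0,0} = 1
G(4) = mex{1,1} = 0
G(5) = mex{0,0} = 1
G(6) = mex{1,1} = 0
G(7) = mex{0,0} = 1
G(8) = mex{1,1} = 0
G(9) = mex{0,0} = 1
G(10) = mex{1,1} = 0
G(11) = mex{0,0} = 1
G(12) = mex{1,1} = 0
G(13) = mex{0,0} = 1
G(14) = mex{1,1} = 0
G(15) = mex{0,0} = 1
G(16) = mex{1,1} = 0
G(17) = mex{0,0} = 1
G(18) = mex{1,1} = 0
G(19) = mex{0,0} = 1
G(20) = mex{1,1} = 0
G(21) = mex{0,0} = 1
G(22) = mex{1,1} = 0
G(23) = mex{0,0} = 1
G(24) = mex{1,1} = 0
G(25) = mex{0,0} = 1
G(26) = mex{1,1} = 0
G(27) = mex{0,0} = 1
G(28) = mex{1,1} = 0
G(29) = mex{0,0} = 1
G(30) = mex{1,1} = 0
P-positions are exactly the n with G(n) = 0.

0, 2, 4, 6, 8, 10, 12, 14, 16, 18, 20, 22, 24, 26, 28, 30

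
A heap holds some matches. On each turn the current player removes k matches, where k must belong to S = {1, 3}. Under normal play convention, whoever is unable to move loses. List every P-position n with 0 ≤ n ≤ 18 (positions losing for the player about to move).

G(0) = 0
G(1) = mex{0} = 1
G(2) = mex{1} = 0
G(3) = mex{0,0} = 1
G(4) = mex{1,1} = 0
G(5) = mex{0,0} = 1
G(6) = mex{1,1} = 0
G(7) = mex{0,0} = 1
G(8) = mex{1,1} = 0
G(9) = mex{0,0} = 1
G(10) = mex{1,1} = 0
G(11) = mex{0,0} = 1
G(12) = mex{1,1} = 0
G(13) = mex{0,0} = 1
G(14) = mex{1,1} = 0
G(15) = mex{0,0} = 1
G(16) = mex{1,1} = 0
G(17) = mex{0,0} = 1
G(18) = mex{1,1} = 0
P-positions are exactly the n with G(n) = 0.

0, 2, 4, 6, 8, 10, 12, 14, 16, 18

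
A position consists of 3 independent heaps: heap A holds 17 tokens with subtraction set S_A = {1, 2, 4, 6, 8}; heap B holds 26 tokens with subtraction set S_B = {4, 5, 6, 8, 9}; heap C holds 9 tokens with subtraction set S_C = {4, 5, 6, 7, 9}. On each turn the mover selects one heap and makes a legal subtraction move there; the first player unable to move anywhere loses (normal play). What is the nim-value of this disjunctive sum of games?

Heap A, S = {1, 2, 4, 6, 8}:
G(0) = 0
G(1) = mex{0} = 1
G(2) = mex{1,0} = 2
G(3) = mex{2,1} = 0
G(4) = mex{0,2,0} = 1
G(5) = mex{1,0,1} = 2
G(6) = mex{2,1,2,0} = 3
G(7) = mex{3,2,0,1} = 4
G(8) = mex{4,3,1,2,0} = 5
G(9) = mex{5,4,2,0,1} = 3
G(10) = mex{3,5,3,1,2} = 0
G(11) = mex{0,3,4,2,0} = 1
G(12) = mex{1,0,5,3,1} = 2
G(13) = mex{2,1,3,4,2} = 0
G(14) = mex{0,2,0,5,3} = 1
G(15) = mex{1,0,1,3,4} = 2
G(16) = mex{2,1,2,0,5} = 3
G(17) = mex{3,2,0,1,3} = 4
G_A(17) = 4.
Heap B, S = {4, 5, 6, 8, 9}:
n :  0  1  2  3  4  5  6  7  8  9 10 11 12 13 14 15 16 17 18 19 20 21 22 23 24 25 26
G :  0  0  0  0  1  1  1  1  2  2  2  2  3  0  0  0  0  1  1  1  1  2  2  2  2  3  0
G_B(26) = 0.
Heap C, S = {4, 5, 6, 7, 9}:
G(0) = 0
G(1) = mex{} = 0
G(2) = mex{} = 0
G(3) = mex{} = 0
G(4) = mex{0} = 1
G(5) = mex{0,0} = 1
G(6) = mex{0,0,0} = 1
G(7) = mex{0,0,0,0} = 1
G(8) = mex{1,0,0,0} = 2
G(9) = mex{1,1,0,0,0} = 2
G_C(9) = 2.
Combined Grundy value = 4 ⊕ 0 ⊕ 2 = 6.

6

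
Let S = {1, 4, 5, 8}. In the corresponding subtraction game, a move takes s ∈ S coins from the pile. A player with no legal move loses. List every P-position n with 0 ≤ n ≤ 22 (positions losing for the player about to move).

0, 2, 9, 11, 18, 20

n :  0  1  2  3  4  5  6  7  8  9 10 11 12 13 14 15 16 17 18 19 20 21 22
G :  0  1  0  1  2  3  2  3  4  0  1  0  1  2  3  2  3  4  0  1  0  1  2
P-positions are exactly the n with G(n) = 0.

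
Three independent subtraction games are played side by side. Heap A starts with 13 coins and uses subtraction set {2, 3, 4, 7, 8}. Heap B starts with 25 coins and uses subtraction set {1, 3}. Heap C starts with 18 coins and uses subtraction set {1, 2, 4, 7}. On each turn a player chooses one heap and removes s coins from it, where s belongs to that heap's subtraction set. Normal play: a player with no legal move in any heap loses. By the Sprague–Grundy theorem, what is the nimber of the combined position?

0

Heap A, S = {2, 3, 4, 7, 8}:
n :  0  1  2  3  4  5  6  7  8  9 10 11 12 13
G :  0  0  1  1  2  2  0  3  1  4  2  0  0  1
G_A(13) = 1.
Heap B, S = {1, 3}:
n :  0  1  2  3  4  5  6  7  8  9 10 11 12 13 14 15 16 17 18 19 20 21 22 23 24 25
G :  0  1  0  1  0  1  0  1  0  1  0  1  0  1  0  1  0  1  0  1  0  1  0  1  0  1
G_B(25) = 1.
Heap C, S = {1, 2, 4, 7}:
n :  0  1  2  3  4  5  6  7  8  9 10 11 12 13 14 15 16 17 18
G :  0  1  2  0  1  2  0  1  2  0  1  2  0  1  2  0  1  2  0
G_C(18) = 0.
Combined Grundy value = 1 ⊕ 1 ⊕ 0 = 0.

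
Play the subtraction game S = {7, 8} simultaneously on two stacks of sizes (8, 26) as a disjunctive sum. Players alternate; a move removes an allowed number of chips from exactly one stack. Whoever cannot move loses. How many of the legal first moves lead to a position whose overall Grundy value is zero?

0

All stacks use S = {7, 8}:
n :  0  1  2  3  4  5  6  7  8  9 10 11 12 13 14 15 16 17 18 19 20 21 22 23 24 25 26
G :  0  0  0  0  0  0  0  1  1  1  1  1  1  1  2  0  0  0  0  0  0  0  1  1  1  1  1
Stack A: G(8) = 1.
Stack B: G(26) = 1.
Combined Grundy value = 1 ⊕ 1 = 0.
A winning move leaves total XOR = 0, i.e. changes one component's Grundy value g to g ⊕ X where X is the current total.
Stack A: target g' = 1⊕0 = 1, but every legal move changes the Grundy value (mex property), so 0 moves.
Stack B: target g' = 1⊕0 = 1, but every legal move changes the Grundy value (mex property), so 0 moves.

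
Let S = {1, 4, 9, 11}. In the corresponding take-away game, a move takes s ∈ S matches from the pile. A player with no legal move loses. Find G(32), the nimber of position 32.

0

G(0) = 0
G(1) = mex{0} = 1
G(2) = mex{1} = 0
G(3) = mex{0} = 1
G(4) = mex{1,0} = 2
G(5) = mex{2,1} = 0
G(6) = mex{0,0} = 1
G(7) = mex{1,1} = 0
G(8) = mex{0,2} = 1
G(9) = mex{1,0,0} = 2
G(10) = mex{2,1,1} = 0
G(11) = mex{0,0,0,0} = 1
G(12) = mex{1,1,1,1} = 0
G(13) = mex{0,2,2,0} = 1
G(14) = mex{1,0,0,1} = 2
G(15) = mex{2,1,1,2} = 0
G(16) = mex{0,0,0,0} = 1
G(17) = mex{1,1,1,1} = 0
G(18) = mex{0,2,2,0} = 1
G(19) = mex{1,0,0,1} = 2
G(20) = mex{2,1,1,2} = 0
G(21) = mex{0,0,0,0} = 1
G(22) = mex{1,1,1,1} = 0
G(23) = mex{0,2,2,0} = 1
G(24) = mex{1,0,0,1} = 2
G(25) = mex{2,1,1,2} = 0
G(26) = mex{0,0,0,0} = 1
G(27) = mex{1,1,1,1} = 0
G(28) = mex{0,2,2,0} = 1
G(29) = mex{1,0,0,1} = 2
G(30) = mex{2,1,1,2} = 0
G(31) = mex{0,0,0,0} = 1
G(32) = mex{1,1,1,1} = 0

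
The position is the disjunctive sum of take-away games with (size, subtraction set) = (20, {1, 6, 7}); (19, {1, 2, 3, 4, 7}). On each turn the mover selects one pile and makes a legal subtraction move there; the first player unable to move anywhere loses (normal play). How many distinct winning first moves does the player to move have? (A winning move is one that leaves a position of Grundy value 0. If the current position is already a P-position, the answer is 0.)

2

Pile A, S = {1, 6, 7}:
G(0) = 0
G(1) = mex{0} = 1
G(2) = mex{1} = 0
G(3) = mex{0} = 1
G(4) = mex{1} = 0
G(5) = mex{0} = 1
G(6) = mex{1,0} = 2
G(7) = mex{2,1,0} = 3
G(8) = mex{3,0,1} = 2
G(9) = mex{2,1,0} = 3
G(10) = mex{3,0,1} = 2
G(11) = mex{2,1,0} = 3
G(12) = mex{3,2,1} = 0
G(13) = mex{0,3,2} = 1
G(14) = mex{1,2,3} = 0
G(15) = mex{0,3,2} = 1
G(16) = mex{1,2,3} = 0
G(17) = mex{0,3,2} = 1
G(18) = mex{1,0,3} = 2
G(19) = mex{2,1,0} = 3
G(20) = mex{3,0,1} = 2
G_A(20) = 2.
Pile B, S = {1, 2, 3, 4, 7}:
G(0) = 0
G(1) = mex{0} = 1
G(2) = mex{1,0} = 2
G(3) = mex{2,1,0} = 3
G(4) = mex{3,2,1,0} = 4
G(5) = mex{4,3,2,1} = 0
G(6) = mex{0,4,3,2} = 1
G(7) = mex{1,0,4,3,0} = 2
G(8) = mex{2,1,0,4,1} = 3
G(9) = mex{3,2,1,0,2} = 4
G(10) = mex{4,3,2,1,3} = 0
G(11) = mex{0,4,3,2,4} = 1
G(12) = mex{1,0,4,3,0} = 2
G(13) = mex{2,1,0,4,1} = 3
G(14) = mex{3,2,1,0,2} = 4
G(15) = mex{4,3,2,1,3} = 0
G(16) = mex{0,4,3,2,4} = 1
G(17) = mex{1,0,4,3,0} = 2
G(18) = mex{2,1,0,4,1} = 3
G(19) = mex{3,2,1,0,2} = 4
G_B(19) = 4.
Combined Grundy value = 2 ⊕ 4 = 6.
A winning move leaves total XOR = 0, i.e. changes one component's Grundy value g to g ⊕ X where X is the current total.
Pile A: need g' = 2⊕6 = 4. Options: 20−1→G=3, 20−6→G=0, 20−7→G=1. Hits: 0.
Pile B: need g' = 4⊕6 = 2. Options: 19−1→G=3, 19−2→G=2, 19−3→G=1, 19−4→G=0, 19−7→G=2. Hits: 2.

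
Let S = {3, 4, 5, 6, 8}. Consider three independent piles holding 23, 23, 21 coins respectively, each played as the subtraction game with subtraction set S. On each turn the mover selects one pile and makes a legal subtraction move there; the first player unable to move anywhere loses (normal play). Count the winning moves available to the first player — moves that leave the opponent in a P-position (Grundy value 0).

3

All piles use S = {3, 4, 5, 6, 8}:
n :  0  1  2  3  4  5  6  7  8  9 10 11 12 13 14 15 16 17 18 19 20 21 22 23
G :  0  0  0  1  1  1  2  2  2  3  3  0  0  0  1  1  1  2  2  2  3  3  0  0
Pile A: G(23) = 0.
Pile B: G(23) = 0.
Pile C: G(21) = 3.
Combined Grundy value = 0 ⊕ 0 ⊕ 3 = 3.
A winning move leaves total XOR = 0, i.e. changes one component's Grundy value g to g ⊕ X where X is the current total.
Pile A: need g' = 0⊕3 = 3. Options: 23−3→G=3, 23−4→G=2, 23−5→G=2, 23−6→G=2, 23−8→G=1. Hits: 1.
Pile B: need g' = 0⊕3 = 3. Options: 23−3→G=3, 23−4→G=2, 23−5→G=2, 23−6→G=2, 23−8→G=1. Hits: 1.
Pile C: need g' = 3⊕3 = 0. Options: 21−3→G=2, 21−4→G=2, 21−5→G=1, 21−6→G=1, 21−8→G=0. Hits: 1.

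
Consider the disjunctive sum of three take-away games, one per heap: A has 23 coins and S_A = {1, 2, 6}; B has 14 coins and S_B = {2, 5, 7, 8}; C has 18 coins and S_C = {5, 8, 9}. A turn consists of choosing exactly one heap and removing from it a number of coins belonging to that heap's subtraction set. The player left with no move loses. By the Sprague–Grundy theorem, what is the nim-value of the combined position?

Heap A, S = {1, 2, 6}:
G(0) = 0
G(1) = mex{0} = 1
G(2) = mex{1,0} = 2
G(3) = mex{2,1} = 0
G(4) = mex{0,2} = 1
G(5) = mex{1,0} = 2
G(6) = mex{2,1,0} = 3
G(7) = mex{3,2,1} = 0
G(8) = mex{0,3,2} = 1
G(9) = mex{1,0,0} = 2
G(10) = mex{2,1,1} = 0
G(11) = mex{0,2,2} = 1
G(12) = mex{1,0,3} = 2
G(13) = mex{2,1,0} = 3
G(14) = mex{3,2,1} = 0
G(15) = mex{0,3,2} = 1
G(16) = mex{1,0,0} = 2
G(17) = mex{2,1,1} = 0
G(18) = mex{0,2,2} = 1
G(19) = mex{1,0,3} = 2
G(20) = mex{2,1,0} = 3
G(21) = mex{3,2,1} = 0
G(22) = mex{0,3,2} = 1
G(23) = mex{1,0,0} = 2
G_A(23) = 2.
Heap B, S = {2, 5, 7, 8}:
G(0) = 0
G(1) = mex{} = 0
G(2) = mex{0} = 1
G(3) = mex{0} = 1
G(4) = mex{1} = 0
G(5) = mex{1,0} = 2
G(6) = mex{0,0} = 1
G(7) = mex{2,1,0} = 3
G(8) = mex{1,1,0,0} = 2
G(9) = mex{3,0,1,0} = 2
G(10) = mex{2,2,1,1} = 0
G(11) = mex{2,1,0,1} = 3
G(12) = mex{0,3,2,0} = 1
G(13) = mex{3,2,1,2} = 0
G(14) = mex{1,2,3,1} = 0
G_B(14) = 0.
Heap C, S = {5, 8, 9}:
G(0) = 0
G(1) = mex{} = 0
G(2) = mex{} = 0
G(3) = mex{} = 0
G(4) = mex{} = 0
G(5) = mex{0} = 1
G(6) = mex{0} = 1
G(7) = mex{0} = 1
G(8) = mex{0,0} = 1
G(9) = mex{0,0,0} = 1
G(10) = mex{1,0,0} = 2
G(11) = mex{1,0,0} = 2
G(12) = mex{1,0,0} = 2
G(13) = mex{1,1,0} = 2
G(14) = mex{1,1,1} = 0
G(15) = mex{2,1,1} = 0
G(16) = mex{2,1,1} = 0
G(17) = mex{2,1,1} = 0
G(18) = mex{2,2,1} = 0
G_C(18) = 0.
Combined Grundy value = 2 ⊕ 0 ⊕ 0 = 2.

2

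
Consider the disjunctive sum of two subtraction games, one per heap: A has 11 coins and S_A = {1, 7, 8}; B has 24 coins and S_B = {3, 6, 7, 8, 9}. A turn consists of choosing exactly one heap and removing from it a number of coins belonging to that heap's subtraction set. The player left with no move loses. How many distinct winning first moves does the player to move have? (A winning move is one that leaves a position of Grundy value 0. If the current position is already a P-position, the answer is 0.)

Heap A, S = {1, 7, 8}:
G(0) = 0
G(1) = mex{0} = 1
G(2) = mex{1} = 0
G(3) = mex{0} = 1
G(4) = mex{1} = 0
G(5) = mex{0} = 1
G(6) = mex{1} = 0
G(7) = mex{0,0} = 1
G(8) = mex{1,1,0} = 2
G(9) = mex{2,0,1} = 3
G(10) = mex{3,1,0} = 2
G(11) = mex{2,0,1} = 3
G_A(11) = 3.
Heap B, S = {3, 6, 7, 8, 9}:
G(0) = 0
G(1) = mex{} = 0
G(2) = mex{} = 0
G(3) = mex{0} = 1
G(4) = mex{0} = 1
G(5) = mex{0} = 1
G(6) = mex{1,0} = 2
G(7) = mex{1,0,0} = 2
G(8) = mex{1,0,0,0} = 2
G(9) = mex{2,1,0,0,0} = 3
G(10) = mex{2,1,1,0,0} = 3
G(11) = mex{2,1,1,1,0} = 3
G(12) = mex{3,2,1,1,1} = 0
G(13) = mex{3,2,2,1,1} = 0
G(14) = mex{3,2,2,2,1} = 0
G(15) = mex{0,3,2,2,2} = 1
G(16) = mex{0,3,3,2,2} = 1
G(17) = mex{0,3,3,3,2} = 1
G(18) = mex{1,0,3,3,3} = 2
G(19) = mex{1,0,0,3,3} = 2
G(20) = mex{1,0,0,0,3} = 2
G(21) = mex{2,1,0,0,0} = 3
G(22) = mex{2,1,1,0,0} = 3
G(23) = mex{2,1,1,1,0} = 3
G(24) = mex{3,2,1,1,1} = 0
G_B(24) = 0.
Combined Grundy value = 3 ⊕ 0 = 3.
A winning move leaves total XOR = 0, i.e. changes one component's Grundy value g to g ⊕ X where X is the current total.
Heap A: need g' = 3⊕3 = 0. Options: 11−1→G=2, 11−7→G=0, 11−8→G=1. Hits: 1.
Heap B: need g' = 0⊕3 = 3. Options: 24−3→G=3, 24−6→G=2, 24−7→G=1, 24−8→G=1, 24−9→G=1. Hits: 1.

2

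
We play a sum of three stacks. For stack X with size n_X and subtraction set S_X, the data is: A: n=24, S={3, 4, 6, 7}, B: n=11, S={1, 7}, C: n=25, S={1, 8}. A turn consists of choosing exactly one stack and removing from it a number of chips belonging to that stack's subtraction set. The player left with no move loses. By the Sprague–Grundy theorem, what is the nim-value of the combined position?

1

Stack A, S = {3, 4, 6, 7}:
G(0) = 0
G(1) = mex{} = 0
G(2) = mex{} = 0
G(3) = mex{0} = 1
G(4) = mex{0,0} = 1
G(5) = mex{0,0} = 1
G(6) = mex{1,0,0} = 2
G(7) = mex{1,1,0,0} = 2
G(8) = mex{1,1,0,0} = 2
G(9) = mex{2,1,1,0} = 3
G(10) = mex{2,2,1,1} = 0
G(11) = mex{2,2,1,1} = 0
G(12) = mex{3,2,2,1} = 0
G(13) = mex{0,3,2,2} = 1
G(14) = mex{0,0,2,2} = 1
G(15) = mex{0,0,3,2} = 1
G(16) = mex{1,0,0,3} = 2
G(17) = mex{1,1,0,0} = 2
G(18) = mex{1,1,0,0} = 2
G(19) = mex{2,1,1,0} = 3
G(20) = mex{2,2,1,1} = 0
G(21) = mex{2,2,1,1} = 0
G(22) = mex{3,2,2,1} = 0
G(23) = mex{0,3,2,2} = 1
G(24) = mex{0,0,2,2} = 1
G_A(24) = 1.
Stack B, S = {1, 7}:
n :  0  1  2  3  4  5  6  7  8  9 10 11
G :  0  1  0  1  0  1  0  1  0  1  0  1
G_B(11) = 1.
Stack C, S = {1, 8}:
G(0) = 0
G(1) = mex{0} = 1
G(2) = mex{1} = 0
G(3) = mex{0} = 1
G(4) = mex{1} = 0
G(5) = mex{0} = 1
G(6) = mex{1} = 0
G(7) = mex{0} = 1
G(8) = mex{1,0} = 2
G(9) = mex{2,1} = 0
G(10) = mex{0,0} = 1
G(11) = mex{1,1} = 0
G(12) = mex{0,0} = 1
G(13) = mex{1,1} = 0
G(14) = mex{0,0} = 1
G(15) = mex{1,1} = 0
G(16) = mex{0,2} = 1
G(17) = mex{1,0} = 2
G(18) = mex{2,1} = 0
G(19) = mex{0,0} = 1
G(20) = mex{1,1} = 0
G(21) = mex{0,0} = 1
G(22) = mex{1,1} = 0
G(23) = mex{0,0} = 1
G(24) = mex{1,1} = 0
G(25) = mex{0,2} = 1
G_C(25) = 1.
Combined Grundy value = 1 ⊕ 1 ⊕ 1 = 1.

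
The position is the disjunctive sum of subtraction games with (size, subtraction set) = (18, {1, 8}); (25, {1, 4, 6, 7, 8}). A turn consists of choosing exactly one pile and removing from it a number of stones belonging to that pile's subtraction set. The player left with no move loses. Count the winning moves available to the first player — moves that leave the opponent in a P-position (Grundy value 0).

1

Pile A, S = {1, 8}:
G(0) = 0
G(1) = mex{0} = 1
G(2) = mex{1} = 0
G(3) = mex{0} = 1
G(4) = mex{1} = 0
G(5) = mex{0} = 1
G(6) = mex{1} = 0
G(7) = mex{0} = 1
G(8) = mex{1,0} = 2
G(9) = mex{2,1} = 0
G(10) = mex{0,0} = 1
G(11) = mex{1,1} = 0
G(12) = mex{0,0} = 1
G(13) = mex{1,1} = 0
G(14) = mex{0,0} = 1
G(15) = mex{1,1} = 0
G(16) = mex{0,2} = 1
G(17) = mex{1,0} = 2
G(18) = mex{2,1} = 0
G_A(18) = 0.
Pile B, S = {1, 4, 6, 7, 8}:
G(0) = 0
G(1) = mex{0} = 1
G(2) = mex{1} = 0
G(3) = mex{0} = 1
G(4) = mex{1,0} = 2
G(5) = mex{2,1} = 0
G(6) = mex{0,0,0} = 1
G(7) = mex{1,1,1,0} = 2
G(8) = mex{2,2,0,1,0} = 3
G(9) = mex{3,0,1,0,1} = 2
G(10) = mex{2,1,2,1,0} = 3
G(11) = mex{3,2,0,2,1} = 4
G(12) = mex{4,3,1,0,2} = 5
G(13) = mex{5,2,2,1,0} = 3
G(14) = mex{3,3,3,2,1} = 0
G(15) = mex{0,4,2,3,2} = 1
G(16) = mex{1,5,3,2,3} = 0
G(17) = mex{0,3,4,3,2} = 1
G(18) = mex{1,0,5,4,3} = 2
G(19) = mex{2,1,3,5,4} = 0
G(20) = mex{0,0,0,3,5} = 1
G(21) = mex{1,1,1,0,3} = 2
G(22) = mex{2,2,0,1,0} = 3
G(23) = mex{3,0,1,0,1} = 2
G(24) = mex{2,1,2,1,0} = 3
G(25) = mex{3,2,0,2,1} = 4
G_B(25) = 4.
Combined Grundy value = 0 ⊕ 4 = 4.
A winning move leaves total XOR = 0, i.e. changes one component's Grundy value g to g ⊕ X where X is the current total.
Pile A: need g' = 0⊕4 = 4. Options: 18−1→G=2, 18−8→G=1. Hits: 0.
Pile B: need g' = 4⊕4 = 0. Options: 25−1→G=3, 25−4→G=2, 25−6→G=0, 25−7→G=2, 25−8→G=1. Hits: 1.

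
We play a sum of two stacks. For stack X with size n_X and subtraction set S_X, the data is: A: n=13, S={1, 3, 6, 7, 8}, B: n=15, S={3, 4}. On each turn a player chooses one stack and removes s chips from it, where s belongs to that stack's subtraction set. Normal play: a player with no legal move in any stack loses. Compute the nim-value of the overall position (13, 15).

0

Stack A, S = {1, 3, 6, 7, 8}:
G(0) = 0
G(1) = mex{0} = 1
G(2) = mex{1} = 0
G(3) = mex{0,0} = 1
G(4) = mex{1,1} = 0
G(5) = mex{0,0} = 1
G(6) = mex{1,1,0} = 2
G(7) = mex{2,0,1,0} = 3
G(8) = mex{3,1,0,1,0} = 2
G(9) = mex{2,2,1,0,1} = 3
G(10) = mex{3,3,0,1,0} = 2
G(11) = mex{2,2,1,0,1} = 3
G(12) = mex{3,3,2,1,0} = 4
G(13) = mex{4,2,3,2,1} = 0
G_A(13) = 0.
Stack B, S = {3, 4}:
n :  0  1  2  3  4  5  6  7  8  9 10 11 12 13 14 15
G :  0  0  0  1  1  1  2  0  0  0  1  1  1  2  0  0
G_B(15) = 0.
Combined Grundy value = 0 ⊕ 0 = 0.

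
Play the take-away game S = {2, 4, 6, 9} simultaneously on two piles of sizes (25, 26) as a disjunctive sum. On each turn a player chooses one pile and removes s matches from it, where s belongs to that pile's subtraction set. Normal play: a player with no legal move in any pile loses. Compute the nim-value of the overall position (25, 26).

2

All piles use S = {2, 4, 6, 9}:
n :  0  1  2  3  4  5  6  7  8  9 10 11 12 13 14 15 16 17 18 19 20 21 22 23 24 25 26
G :  0  0  1  1  2  2  3  3  0  4  1  0  2  1  3  2  0  3  1  0  2  1  3  2  0  3  1
Pile A: G(25) = 3.
Pile B: G(26) = 1.
Combined Grundy value = 3 ⊕ 1 = 2.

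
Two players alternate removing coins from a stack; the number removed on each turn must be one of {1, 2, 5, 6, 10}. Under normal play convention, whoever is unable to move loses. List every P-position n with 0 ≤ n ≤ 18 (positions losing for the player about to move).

0, 3, 7, 11, 14, 18

n :  0  1  2  3  4  5  6  7  8  9 10 11 12 13 14 15 16 17 18
G :  0  1  2  0  1  2  3  0  1  2  3  0  1  2  0  1  2  3  0
P-positions are exactly the n with G(n) = 0.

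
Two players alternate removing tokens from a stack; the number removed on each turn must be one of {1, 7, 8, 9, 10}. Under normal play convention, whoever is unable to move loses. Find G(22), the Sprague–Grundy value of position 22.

G(0) = 0
G(1) = mex{0} = 1
G(2) = mex{1} = 0
G(3) = mex{0} = 1
G(4) = mex{1} = 0
G(5) = mex{0} = 1
G(6) = mex{1} = 0
G(7) = mex{0,0} = 1
G(8) = mex{1,1,0} = 2
G(9) = mex{2,0,1,0} = 3
G(10) = mex{3,1,0,1,0} = 2
G(11) = mex{2,0,1,0,1} = 3
G(12) = mex{3,1,0,1,0} = 2
G(13) = mex{2,0,1,0,1} = 3
G(14) = mex{3,1,0,1,0} = 2
G(15) = mex{2,2,1,0,1} = 3
G(16) = mex{3,3,2,1,0} = 4
G(17) = mex{4,2,3,2,1} = 0
G(18) = mex{0,3,2,3,2} = 1
G(19) = mex{1,2,3,2,3} = 0
G(20) = mex{0,3,2,3,2} = 1
G(21) = mex{1,2,3,2,3} = 0
G(22) = mex{0,3,2,3,2} = 1

1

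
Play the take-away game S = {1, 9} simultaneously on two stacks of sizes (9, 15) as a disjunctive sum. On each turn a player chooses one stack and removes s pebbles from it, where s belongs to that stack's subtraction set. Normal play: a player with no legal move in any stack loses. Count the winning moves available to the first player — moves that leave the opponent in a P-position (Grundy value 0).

0

All stacks use S = {1, 9}:
n :  0  1  2  3  4  5  6  7  8  9 10 11 12 13 14 15
G :  0  1  0  1  0  1  0  1  0  1  0  1  0  1  0  1
Stack A: G(9) = 1.
Stack B: G(15) = 1.
Combined Grundy value = 1 ⊕ 1 = 0.
A winning move leaves total XOR = 0, i.e. changes one component's Grundy value g to g ⊕ X where X is the current total.
Stack A: target g' = 1⊕0 = 1, but every legal move changes the Grundy value (mex property), so 0 moves.
Stack B: target g' = 1⊕0 = 1, but every legal move changes the Grundy value (mex property), so 0 moves.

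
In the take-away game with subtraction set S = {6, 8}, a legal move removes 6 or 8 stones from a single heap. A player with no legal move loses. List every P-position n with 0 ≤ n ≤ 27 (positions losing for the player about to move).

0, 1, 2, 3, 4, 5, 14, 15, 16, 17, 18, 19

n :  0  1  2  3  4  5  6  7  8  9 10 11 12 13 14 15 16 17 18 19 20 21 22 23 24 25 26 27
G :  0  0  0  0  0  0  1  1  1  1  1  1  2  2  0  0  0  0  0  0  1  1  1  1  1  1  2  2
P-positions are exactly the n with G(n) = 0.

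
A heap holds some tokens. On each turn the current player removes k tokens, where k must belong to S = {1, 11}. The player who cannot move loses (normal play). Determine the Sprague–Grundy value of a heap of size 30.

0

G(0) = 0
G(1) = mex{0} = 1
G(2) = mex{1} = 0
G(3) = mex{0} = 1
G(4) = mex{1} = 0
G(5) = mex{0} = 1
G(6) = mex{1} = 0
G(7) = mex{0} = 1
G(8) = mex{1} = 0
G(9) = mex{0} = 1
G(10) = mex{1} = 0
G(11) = mex{0,0} = 1
G(12) = mex{1,1} = 0
G(13) = mex{0,0} = 1
G(14) = mex{1,1} = 0
G(15) = mex{0,0} = 1
G(16) = mex{1,1} = 0
G(17) = mex{0,0} = 1
G(18) = mex{1,1} = 0
G(19) = mex{0,0} = 1
G(20) = mex{1,1} = 0
G(21) = mex{0,0} = 1
G(22) = mex{1,1} = 0
G(23) = mex{0,0} = 1
G(24) = mex{1,1} = 0
G(25) = mex{0,0} = 1
G(26) = mex{1,1} = 0
G(27) = mex{0,0} = 1
G(28) = mex{1,1} = 0
G(29) = mex{0,0} = 1
G(30) = mex{1,1} = 0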